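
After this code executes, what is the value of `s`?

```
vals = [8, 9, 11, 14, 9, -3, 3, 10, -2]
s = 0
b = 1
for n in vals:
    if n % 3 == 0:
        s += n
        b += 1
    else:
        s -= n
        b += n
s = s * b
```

-1058

n=8: not %3==0, s = 0-8 = -8; b=9
n=9: %3==0, s = (-8)+9 = 1; b=10
n=11: not %3==0, s = 1-11 = -10; b=21
n=14: not %3==0, s = (-10)-14 = -24; b=35
n=9: %3==0, s = (-24)+9 = -15; b=36
n=-3: %3==0, s = (-15)+(-3) = -18; b=37
n=3: %3==0, s = (-18)+3 = -15; b=38
n=10: not %3==0, s = (-15)-10 = -25; b=48
n=-2: not %3==0, s = (-25)-(-2) = -23; b=46
s*b = (-23)*46 = -1058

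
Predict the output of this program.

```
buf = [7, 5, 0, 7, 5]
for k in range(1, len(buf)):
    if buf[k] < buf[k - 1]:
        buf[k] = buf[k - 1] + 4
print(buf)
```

[7, 11, 15, 19, 23]

k=1: 5<7, buf[1] = 7+4 = 11 → [7, 11, 0, 7, 5]
k=2: 0<11, buf[2] = 11+4 = 15 → [7, 11, 15, 7, 5]
k=3: 7<15, buf[3] = 15+4 = 19 → [7, 11, 15, 19, 5]
k=4: 5<19, buf[4] = 19+4 = 23 → [7, 11, 15, 19, 23]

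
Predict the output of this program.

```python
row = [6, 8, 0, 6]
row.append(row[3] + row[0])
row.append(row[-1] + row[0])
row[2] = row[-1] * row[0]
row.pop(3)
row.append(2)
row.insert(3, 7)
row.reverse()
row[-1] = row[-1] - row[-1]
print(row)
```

[2, 18, 12, 7, 108, 8, 0]

append row[3]+row[0] = 6+6 = 12 → [6, 8, 0, 6, 12]
append row[-1]+row[0] = 12+6 = 18 → [6, 8, 0, 6, 12, 18]
row[2] = row[-1]*row[0] = 18*6 = 108 → [6, 8, 108, 6, 12, 18]
pop(3) removes 6 → [6, 8, 108, 12, 18]
append 2 → [6, 8, 108, 12, 18, 2]
insert 7 at 3 → [6, 8, 108, 7, 12, 18, 2]
reverse → [2, 18, 12, 7, 108, 8, 6]
row[-1] = row[-1]-row[-1] = 6-6 = 0 → [2, 18, 12, 7, 108, 8, 0]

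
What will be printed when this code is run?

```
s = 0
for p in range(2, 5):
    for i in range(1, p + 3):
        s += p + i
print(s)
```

93

p=2,i=1: s = 0+3 = 3
p=2,i=2: s = 3+4 = 7
p=2,i=3: s = 7+5 = 12
p=2,i=4: s = 12+6 = 18
p=3,i=1: s = 18+4 = 22
p=3,i=2: s = 22+5 = 27
p=3,i=3: s = 27+6 = 33
p=3,i=4: s = 33+7 = 40
p=3,i=5: s = 40+8 = 48
p=4,i=1: s = 48+5 = 53
p=4,i=2: s = 53+6 = 59
p=4,i=3: s = 59+7 = 66
p=4,i=4: s = 66+8 = 74
p=4,i=5: s = 74+9 = 83
p=4,i=6: s = 83+10 = 93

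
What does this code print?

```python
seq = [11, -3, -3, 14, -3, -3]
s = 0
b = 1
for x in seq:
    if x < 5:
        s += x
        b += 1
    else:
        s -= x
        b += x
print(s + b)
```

x=11: not <5, s = 0-11 = -11; b=12
x=-3: <5, s = (-11)+(-3) = -14; b=13
x=-3: <5, s = (-14)+(-3) = -17; b=14
x=14: not <5, s = (-17)-14 = -31; b=28
x=-3: <5, s = (-31)+(-3) = -34; b=29
x=-3: <5, s = (-34)+(-3) = -37; b=30
s+b = (-37)+30 = -7

-7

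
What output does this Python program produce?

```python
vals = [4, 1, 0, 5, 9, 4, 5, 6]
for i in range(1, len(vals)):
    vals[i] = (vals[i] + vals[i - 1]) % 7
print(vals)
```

i=1: vals[1] = (1+4)%7 = 5 → [4, 5, 0, 5, 9, 4, 5, 6]
i=2: vals[2] = (0+5)%7 = 5 → [4, 5, 5, 5, 9, 4, 5, 6]
i=3: vals[3] = (5+5)%7 = 3 → [4, 5, 5, 3, 9, 4, 5, 6]
i=4: vals[4] = (9+3)%7 = 5 → [4, 5, 5, 3, 5, 4, 5, 6]
i=5: vals[5] = (4+5)%7 = 2 → [4, 5, 5, 3, 5, 2, 5, 6]
i=6: vals[6] = (5+2)%7 = 0 → [4, 5, 5, 3, 5, 2, 0, 6]
i=7: vals[7] = (6+0)%7 = 6 → [4, 5, 5, 3, 5, 2, 0, 6]

[4, 5, 5, 3, 5, 2, 0, 6]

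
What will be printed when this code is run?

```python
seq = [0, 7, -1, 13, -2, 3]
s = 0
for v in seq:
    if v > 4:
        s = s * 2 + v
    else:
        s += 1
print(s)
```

v=0: not >4, s = 0+1 = 1
v=7: >4, s = 1*2+7 = 9
v=-1: not >4, s = 9+1 = 10
v=13: >4, s = 10*2+13 = 33
v=-2: not >4, s = 33+1 = 34
v=3: not >4, s = 34+1 = 35

35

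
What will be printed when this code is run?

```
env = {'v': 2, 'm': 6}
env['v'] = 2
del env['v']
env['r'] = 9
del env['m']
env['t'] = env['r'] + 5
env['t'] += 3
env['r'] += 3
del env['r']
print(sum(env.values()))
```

env['v'] = 2 → {'v': 2, 'm': 6}
del 'v' → {'m': 6}
env['r'] = 9 → {'m': 6, 'r': 9}
del 'm' → {'r': 9}
env['t'] = env['r']+5 = 14 → {'r': 9, 't': 14}
env['t'] = 14+3 = 17 → {'r': 9, 't': 17}
env['r'] = 9+3 = 12 → {'r': 12, 't': 17}
del 'r' → {'t': 17}
sum of values = 17

17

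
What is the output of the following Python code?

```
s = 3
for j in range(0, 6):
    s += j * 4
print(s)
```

63

j=0: s = 3+0*4 = 3
j=1: s = 3+1*4 = 7
j=2: s = 7+2*4 = 15
j=3: s = 15+3*4 = 27
j=4: s = 27+4*4 = 43
j=5: s = 43+5*4 = 63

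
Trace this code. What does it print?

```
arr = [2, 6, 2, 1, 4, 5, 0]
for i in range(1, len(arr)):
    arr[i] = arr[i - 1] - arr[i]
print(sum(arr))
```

-58

i=1: arr[1] = 2-6 = -4 → [2, -4, 2, 1, 4, 5, 0]
i=2: arr[2] = (-4)-2 = -6 → [2, -4, -6, 1, 4, 5, 0]
i=3: arr[3] = (-6)-1 = -7 → [2, -4, -6, -7, 4, 5, 0]
i=4: arr[4] = (-7)-4 = -11 → [2, -4, -6, -7, -11, 5, 0]
i=5: arr[5] = (-11)-5 = -16 → [2, -4, -6, -7, -11, -16, 0]
i=6: arr[6] = (-16)-0 = -16 → [2, -4, -6, -7, -11, -16, -16]
sum = -58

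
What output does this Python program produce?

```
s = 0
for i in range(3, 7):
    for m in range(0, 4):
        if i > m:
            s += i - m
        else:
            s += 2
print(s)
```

i=3,m=0: 3>0, s = 0+3 = 3
i=3,m=1: 3>1, s = 3+2 = 5
i=3,m=2: 3>2, s = 5+1 = 6
i=3,m=3: not 3>3, s = 6+2 = 8
i=4,m=0: 4>0, s = 8+4 = 12
i=4,m=1: 4>1, s = 12+3 = 15
i=4,m=2: 4>2, s = 15+2 = 17
i=4,m=3: 4>3, s = 17+1 = 18
i=5,m=0: 5>0, s = 18+5 = 23
i=5,m=1: 5>1, s = 23+4 = 27
i=5,m=2: 5>2, s = 27+3 = 30
i=5,m=3: 5>3, s = 30+2 = 32
i=6,m=0: 6>0, s = 32+6 = 38
i=6,m=1: 6>1, s = 38+5 = 43
i=6,m=2: 6>2, s = 43+4 = 47
i=6,m=3: 6>3, s = 47+3 = 50

50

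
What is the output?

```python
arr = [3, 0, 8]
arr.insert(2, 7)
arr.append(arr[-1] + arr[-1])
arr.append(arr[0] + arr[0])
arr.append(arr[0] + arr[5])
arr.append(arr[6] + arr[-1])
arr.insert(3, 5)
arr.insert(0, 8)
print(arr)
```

[8, 3, 0, 7, 5, 8, 16, 6, 9, 18]

insert 7 at 2 → [3, 0, 7, 8]
append arr[-1]+arr[-1] = 8+8 = 16 → [3, 0, 7, 8, 16]
append arr[0]+arr[0] = 3+3 = 6 → [3, 0, 7, 8, 16, 6]
append arr[0]+arr[5] = 3+6 = 9 → [3, 0, 7, 8, 16, 6, 9]
append arr[6]+arr[-1] = 9+9 = 18 → [3, 0, 7, 8, 16, 6, 9, 18]
insert 5 at 3 → [3, 0, 7, 5, 8, 16, 6, 9, 18]
insert 8 at 0 → [8, 3, 0, 7, 5, 8, 16, 6, 9, 18]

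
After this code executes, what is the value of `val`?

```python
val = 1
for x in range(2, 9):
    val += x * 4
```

141

x=2: val = 1+2*4 = 9
x=3: val = 9+3*4 = 21
x=4: val = 21+4*4 = 37
x=5: val = 37+5*4 = 57
x=6: val = 57+6*4 = 81
x=7: val = 81+7*4 = 109
x=8: val = 109+8*4 = 141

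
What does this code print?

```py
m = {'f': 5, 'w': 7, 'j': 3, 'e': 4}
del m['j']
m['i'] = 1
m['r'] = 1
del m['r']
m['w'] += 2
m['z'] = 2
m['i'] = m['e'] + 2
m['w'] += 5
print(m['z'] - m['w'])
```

del 'j' → {'f': 5, 'w': 7, 'e': 4}
m['i'] = 1 → {'f': 5, 'w': 7, 'e': 4, 'i': 1}
m['r'] = 1 → {'f': 5, 'w': 7, 'e': 4, 'i': 1, 'r': 1}
del 'r' → {'f': 5, 'w': 7, 'e': 4, 'i': 1}
m['w'] = 7+2 = 9 → {'f': 5, 'w': 9, 'e': 4, 'i': 1}
m['z'] = 2 → {'f': 5, 'w': 9, 'e': 4, 'i': 1, 'z': 2}
m['i'] = m['e']+2 = 6 → {'f': 5, 'w': 9, 'e': 4, 'i': 6, 'z': 2}
m['w'] = 9+5 = 14 → {'f': 5, 'w': 14, 'e': 4, 'i': 6, 'z': 2}
m['z']-m['w'] = 2-14 = -12

-12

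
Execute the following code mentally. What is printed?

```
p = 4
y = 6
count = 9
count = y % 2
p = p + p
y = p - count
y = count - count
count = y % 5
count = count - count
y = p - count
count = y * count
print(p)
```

count = 6%2 = 0
p = 4+4 = 8
y = 8-0 = 8
y = 0-0 = 0
count = 0%5 = 0
count = 0-0 = 0
y = 8-0 = 8
count = 8*0 = 0

8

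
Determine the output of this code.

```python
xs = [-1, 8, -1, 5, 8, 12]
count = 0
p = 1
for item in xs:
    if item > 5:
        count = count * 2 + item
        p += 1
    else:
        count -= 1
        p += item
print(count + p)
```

item=-1: not >5, count = 0-1 = -1; p=0
item=8: >5, count = (-1)*2+8 = 6; p=1
item=-1: not >5, count = 6-1 = 5; p=0
item=5: not >5, count = 5-1 = 4; p=5
item=8: >5, count = 4*2+8 = 16; p=6
item=12: >5, count = 16*2+12 = 44; p=7
count+p = 44+7 = 51

51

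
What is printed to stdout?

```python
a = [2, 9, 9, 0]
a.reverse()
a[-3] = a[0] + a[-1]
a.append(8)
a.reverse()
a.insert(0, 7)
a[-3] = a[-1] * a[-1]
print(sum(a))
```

reverse → [0, 9, 9, 2]
a[-3] = a[0]+a[-1] = 0+2 = 2 → [0, 2, 9, 2]
append 8 → [0, 2, 9, 2, 8]
reverse → [8, 2, 9, 2, 0]
insert 7 at 0 → [7, 8, 2, 9, 2, 0]
a[-3] = a[-1]*a[-1] = 0*0 = 0 → [7, 8, 2, 0, 2, 0]
sum = 19

19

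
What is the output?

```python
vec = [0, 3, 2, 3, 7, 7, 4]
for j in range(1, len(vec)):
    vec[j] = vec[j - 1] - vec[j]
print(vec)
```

[0, -3, -5, -8, -15, -22, -26]

j=1: vec[1] = 0-3 = -3 → [0, -3, 2, 3, 7, 7, 4]
j=2: vec[2] = (-3)-2 = -5 → [0, -3, -5, 3, 7, 7, 4]
j=3: vec[3] = (-5)-3 = -8 → [0, -3, -5, -8, 7, 7, 4]
j=4: vec[4] = (-8)-7 = -15 → [0, -3, -5, -8, -15, 7, 4]
j=5: vec[5] = (-15)-7 = -22 → [0, -3, -5, -8, -15, -22, 4]
j=6: vec[6] = (-22)-4 = -26 → [0, -3, -5, -8, -15, -22, -26]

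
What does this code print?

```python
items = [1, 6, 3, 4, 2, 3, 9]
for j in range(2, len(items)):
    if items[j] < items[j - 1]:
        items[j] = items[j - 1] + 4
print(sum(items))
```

j=2: 3<6, items[2] = 6+4 = 10 → [1, 6, 10, 4, 2, 3, 9]
j=3: 4<10, items[3] = 10+4 = 14 → [1, 6, 10, 14, 2, 3, 9]
j=4: 2<14, items[4] = 14+4 = 18 → [1, 6, 10, 14, 18, 3, 9]
j=5: 3<18, items[5] = 18+4 = 22 → [1, 6, 10, 14, 18, 22, 9]
j=6: 9<22, items[6] = 22+4 = 26 → [1, 6, 10, 14, 18, 22, 26]
sum = 97

97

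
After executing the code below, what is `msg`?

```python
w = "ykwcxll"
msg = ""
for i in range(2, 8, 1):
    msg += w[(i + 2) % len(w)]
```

'xllykw'

i=2: add w[4]='x' → 'x'
i=3: add w[5]='l' → 'xl'
i=4: add w[6]='l' → 'xll'
i=5: add w[0]='y' → 'xlly'
i=6: add w[1]='k' → 'xllyk'
i=7: add w[2]='w' → 'xllykw'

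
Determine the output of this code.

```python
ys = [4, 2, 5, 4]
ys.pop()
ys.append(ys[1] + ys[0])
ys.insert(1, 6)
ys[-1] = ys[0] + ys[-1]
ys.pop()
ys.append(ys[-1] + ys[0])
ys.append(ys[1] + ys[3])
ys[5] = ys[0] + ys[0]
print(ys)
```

[4, 6, 2, 5, 9, 8]

pop() removes 4 → [4, 2, 5]
append ys[1]+ys[0] = 2+4 = 6 → [4, 2, 5, 6]
insert 6 at 1 → [4, 6, 2, 5, 6]
ys[-1] = ys[0]+ys[-1] = 4+6 = 10 → [4, 6, 2, 5, 10]
pop() removes 10 → [4, 6, 2, 5]
append ys[-1]+ys[0] = 5+4 = 9 → [4, 6, 2, 5, 9]
append ys[1]+ys[3] = 6+5 = 11 → [4, 6, 2, 5, 9, 11]
ys[5] = ys[0]+ys[0] = 4+4 = 8 → [4, 6, 2, 5, 9, 8]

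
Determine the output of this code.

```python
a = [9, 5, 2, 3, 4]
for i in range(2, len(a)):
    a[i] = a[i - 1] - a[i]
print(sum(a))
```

i=2: a[2] = 5-2 = 3 → [9, 5, 3, 3, 4]
i=3: a[3] = 3-3 = 0 → [9, 5, 3, 0, 4]
i=4: a[4] = 0-4 = -4 → [9, 5, 3, 0, -4]
sum = 13

13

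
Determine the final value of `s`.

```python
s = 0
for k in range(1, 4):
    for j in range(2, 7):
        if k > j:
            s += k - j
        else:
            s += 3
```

43

k=1,j=2: not 1>2, s = 0+3 = 3
k=1,j=3: not 1>3, s = 3+3 = 6
k=1,j=4: not 1>4, s = 6+3 = 9
k=1,j=5: not 1>5, s = 9+3 = 12
k=1,j=6: not 1>6, s = 12+3 = 15
k=2,j=2: not 2>2, s = 15+3 = 18
k=2,j=3: not 2>3, s = 18+3 = 21
k=2,j=4: not 2>4, s = 21+3 = 24
k=2,j=5: not 2>5, s = 24+3 = 27
k=2,j=6: not 2>6, s = 27+3 = 30
k=3,j=2: 3>2, s = 30+1 = 31
k=3,j=3: not 3>3, s = 31+3 = 34
k=3,j=4: not 3>4, s = 34+3 = 37
k=3,j=5: not 3>5, s = 37+3 = 40
k=3,j=6: not 3>6, s = 40+3 = 43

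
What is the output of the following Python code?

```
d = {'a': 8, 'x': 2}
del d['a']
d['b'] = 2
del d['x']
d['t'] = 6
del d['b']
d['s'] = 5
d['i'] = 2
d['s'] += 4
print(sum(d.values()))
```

17

del 'a' → {'x': 2}
d['b'] = 2 → {'x': 2, 'b': 2}
del 'x' → {'b': 2}
d['t'] = 6 → {'b': 2, 't': 6}
del 'b' → {'t': 6}
d['s'] = 5 → {'t': 6, 's': 5}
d['i'] = 2 → {'t': 6, 's': 5, 'i': 2}
d['s'] = 5+4 = 9 → {'t': 6, 's': 9, 'i': 2}
sum of values = 17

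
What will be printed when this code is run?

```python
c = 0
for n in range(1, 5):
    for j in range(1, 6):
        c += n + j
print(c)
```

110

n=1,j=1: c = 0+2 = 2
n=1,j=2: c = 2+3 = 5
n=1,j=3: c = 5+4 = 9
n=1,j=4: c = 9+5 = 14
n=1,j=5: c = 14+6 = 20
n=2,j=1: c = 20+3 = 23
n=2,j=2: c = 23+4 = 27
n=2,j=3: c = 27+5 = 32
n=2,j=4: c = 32+6 = 38
n=2,j=5: c = 38+7 = 45
n=3,j=1: c = 45+4 = 49
n=3,j=2: c = 49+5 = 54
n=3,j=3: c = 54+6 = 60
n=3,j=4: c = 60+7 = 67
n=3,j=5: c = 67+8 = 75
n=4,j=1: c = 75+5 = 80
n=4,j=2: c = 80+6 = 86
n=4,j=3: c = 86+7 = 93
n=4,j=4: c = 93+8 = 101
n=4,j=5: c = 101+9 = 110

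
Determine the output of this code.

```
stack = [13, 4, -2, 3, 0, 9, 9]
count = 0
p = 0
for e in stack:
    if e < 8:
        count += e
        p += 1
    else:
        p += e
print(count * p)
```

175

e=13: not <8; p=13
e=4: <8, count = 0+4 = 4; p=14
e=-2: <8, count = 4+(-2) = 2; p=15
e=3: <8, count = 2+3 = 5; p=16
e=0: <8, count = 5+0 = 5; p=17
e=9: not <8; p=26
e=9: not <8; p=35
count*p = 5*35 = 175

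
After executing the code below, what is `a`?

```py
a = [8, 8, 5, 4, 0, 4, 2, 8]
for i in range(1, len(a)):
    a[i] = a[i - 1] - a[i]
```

i=1: a[1] = 8-8 = 0 → [8, 0, 5, 4, 0, 4, 2, 8]
i=2: a[2] = 0-5 = -5 → [8, 0, -5, 4, 0, 4, 2, 8]
i=3: a[3] = (-5)-4 = -9 → [8, 0, -5, -9, 0, 4, 2, 8]
i=4: a[4] = (-9)-0 = -9 → [8, 0, -5, -9, -9, 4, 2, 8]
i=5: a[5] = (-9)-4 = -13 → [8, 0, -5, -9, -9, -13, 2, 8]
i=6: a[6] = (-13)-2 = -15 → [8, 0, -5, -9, -9, -13, -15, 8]
i=7: a[7] = (-15)-8 = -23 → [8, 0, -5, -9, -9, -13, -15, -23]

[8, 0, -5, -9, -9, -13, -15, -23]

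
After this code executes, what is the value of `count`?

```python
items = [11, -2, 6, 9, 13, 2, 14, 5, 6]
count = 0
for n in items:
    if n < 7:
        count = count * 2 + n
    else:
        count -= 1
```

n=11: not <7, count = 0-1 = -1
n=-2: <7, count = (-1)*2+(-2) = -4
n=6: <7, count = (-4)*2+6 = -2
n=9: not <7, count = (-2)-1 = -3
n=13: not <7, count = (-3)-1 = -4
n=2: <7, count = (-4)*2+2 = -6
n=14: not <7, count = (-6)-1 = -7
n=5: <7, count = (-7)*2+5 = -9
n=6: <7, count = (-9)*2+6 = -12

-12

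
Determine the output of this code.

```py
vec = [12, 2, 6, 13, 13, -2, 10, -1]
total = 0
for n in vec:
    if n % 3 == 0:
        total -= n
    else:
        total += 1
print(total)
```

-12

n=12: %3==0, total = 0-12 = -12
n=2: not %3==0, total = (-12)+1 = -11
n=6: %3==0, total = (-11)-6 = -17
n=13: not %3==0, total = (-17)+1 = -16
n=13: not %3==0, total = (-16)+1 = -15
n=-2: not %3==0, total = (-15)+1 = -14
n=10: not %3==0, total = (-14)+1 = -13
n=-1: not %3==0, total = (-13)+1 = -12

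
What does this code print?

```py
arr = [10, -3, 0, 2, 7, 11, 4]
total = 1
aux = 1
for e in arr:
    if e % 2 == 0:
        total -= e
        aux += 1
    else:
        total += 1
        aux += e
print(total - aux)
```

-32

e=10: even, total = 1-10 = -9; aux=2
e=-3: not even, total = (-9)+1 = -8; aux=-1
e=0: even, total = (-8)-0 = -8; aux=0
e=2: even, total = (-8)-2 = -10; aux=1
e=7: not even, total = (-10)+1 = -9; aux=8
e=11: not even, total = (-9)+1 = -8; aux=19
e=4: even, total = (-8)-4 = -12; aux=20
total-aux = (-12)-20 = -32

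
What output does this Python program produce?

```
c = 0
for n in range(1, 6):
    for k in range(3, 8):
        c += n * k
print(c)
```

375

n=1,k=3: c = 0+3 = 3
n=1,k=4: c = 3+4 = 7
n=1,k=5: c = 7+5 = 12
n=1,k=6: c = 12+6 = 18
n=1,k=7: c = 18+7 = 25
n=2,k=3: c = 25+6 = 31
n=2,k=4: c = 31+8 = 39
n=2,k=5: c = 39+10 = 49
n=2,k=6: c = 49+12 = 61
n=2,k=7: c = 61+14 = 75
n=3,k=3: c = 75+9 = 84
n=3,k=4: c = 84+12 = 96
n=3,k=5: c = 96+15 = 111
n=3,k=6: c = 111+18 = 129
n=3,k=7: c = 129+21 = 150
n=4,k=3: c = 150+12 = 162
n=4,k=4: c = 162+16 = 178
n=4,k=5: c = 178+20 = 198
n=4,k=6: c = 198+24 = 222
n=4,k=7: c = 222+28 = 250
n=5,k=3: c = 250+15 = 265
n=5,k=4: c = 265+20 = 285
n=5,k=5: c = 285+25 = 310
n=5,k=6: c = 310+30 = 340
n=5,k=7: c = 340+35 = 375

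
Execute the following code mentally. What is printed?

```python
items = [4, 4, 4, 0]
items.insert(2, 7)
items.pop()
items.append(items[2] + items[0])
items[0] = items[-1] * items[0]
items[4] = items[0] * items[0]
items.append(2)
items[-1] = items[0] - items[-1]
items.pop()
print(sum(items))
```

insert 7 at 2 → [4, 4, 7, 4, 0]
pop() removes 0 → [4, 4, 7, 4]
append items[2]+items[0] = 7+4 = 11 → [4, 4, 7, 4, 11]
items[0] = items[-1]*items[0] = 11*4 = 44 → [44, 4, 7, 4, 11]
items[4] = items[0]*items[0] = 44*44 = 1936 → [44, 4, 7, 4, 1936]
append 2 → [44, 4, 7, 4, 1936, 2]
items[-1] = items[0]-items[-1] = 44-2 = 42 → [44, 4, 7, 4, 1936, 42]
pop() removes 42 → [44, 4, 7, 4, 1936]
sum = 1995

1995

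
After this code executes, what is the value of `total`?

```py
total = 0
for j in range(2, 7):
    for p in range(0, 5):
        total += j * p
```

200

j=2,p=0: total = 0+0 = 0
j=2,p=1: total = 0+2 = 2
j=2,p=2: total = 2+4 = 6
j=2,p=3: total = 6+6 = 12
j=2,p=4: total = 12+8 = 20
j=3,p=0: total = 20+0 = 20
j=3,p=1: total = 20+3 = 23
j=3,p=2: total = 23+6 = 29
j=3,p=3: total = 29+9 = 38
j=3,p=4: total = 38+12 = 50
j=4,p=0: total = 50+0 = 50
j=4,p=1: total = 50+4 = 54
j=4,p=2: total = 54+8 = 62
j=4,p=3: total = 62+12 = 74
j=4,p=4: total = 74+16 = 90
j=5,p=0: total = 90+0 = 90
j=5,p=1: total = 90+5 = 95
j=5,p=2: total = 95+10 = 105
j=5,p=3: total = 105+15 = 120
j=5,p=4: total = 120+20 = 140
j=6,p=0: total = 140+0 = 140
j=6,p=1: total = 140+6 = 146
j=6,p=2: total = 146+12 = 158
j=6,p=3: total = 158+18 = 176
j=6,p=4: total = 176+24 = 200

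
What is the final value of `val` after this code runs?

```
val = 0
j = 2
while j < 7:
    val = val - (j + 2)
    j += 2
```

-18

j=2: val = 0-4 = -4
j=4: val = (-4)-6 = -10
j=6: val = (-10)-8 = -18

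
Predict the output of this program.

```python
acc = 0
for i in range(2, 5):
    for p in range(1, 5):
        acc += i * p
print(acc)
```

90

i=2,p=1: acc = 0+2 = 2
i=2,p=2: acc = 2+4 = 6
i=2,p=3: acc = 6+6 = 12
i=2,p=4: acc = 12+8 = 20
i=3,p=1: acc = 20+3 = 23
i=3,p=2: acc = 23+6 = 29
i=3,p=3: acc = 29+9 = 38
i=3,p=4: acc = 38+12 = 50
i=4,p=1: acc = 50+4 = 54
i=4,p=2: acc = 54+8 = 62
i=4,p=3: acc = 62+12 = 74
i=4,p=4: acc = 74+16 = 90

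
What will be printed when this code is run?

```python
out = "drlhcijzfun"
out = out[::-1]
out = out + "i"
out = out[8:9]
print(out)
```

l

reverse → 'nufzjichlrd'
+ 'i' → 'nufzjichlrdi'
slice [8:9] → 'l'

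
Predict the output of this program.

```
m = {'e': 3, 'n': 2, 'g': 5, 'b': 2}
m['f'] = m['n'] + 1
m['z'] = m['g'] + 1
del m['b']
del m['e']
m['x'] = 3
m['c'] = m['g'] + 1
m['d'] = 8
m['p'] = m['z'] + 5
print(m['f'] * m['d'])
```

m['f'] = m['n']+1 = 3 → {'e': 3, 'n': 2, 'g': 5, 'b': 2, 'f': 3}
m['z'] = m['g']+1 = 6 → {'e': 3, 'n': 2, 'g': 5, 'b': 2, 'f': 3, 'z': 6}
del 'b' → {'e': 3, 'n': 2, 'g': 5, 'f': 3, 'z': 6}
del 'e' → {'n': 2, 'g': 5, 'f': 3, 'z': 6}
m['x'] = 3 → {'n': 2, 'g': 5, 'f': 3, 'z': 6, 'x': 3}
m['c'] = m['g']+1 = 6 → {'n': 2, 'g': 5, 'f': 3, 'z': 6, 'x': 3, 'c': 6}
m['d'] = 8 → {'n': 2, 'g': 5, 'f': 3, 'z': 6, 'x': 3, 'c': 6, 'd': 8}
m['p'] = m['z']+5 = 11 → {'n': 2, 'g': 5, 'f': 3, 'z': 6, 'x': 3, 'c': 6, 'd': 8, 'p': 11}
m['f']*m['d'] = 3*8 = 24

24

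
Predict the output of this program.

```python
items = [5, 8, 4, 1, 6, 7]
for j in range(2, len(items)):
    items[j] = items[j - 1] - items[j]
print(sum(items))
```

j=2: items[2] = 8-4 = 4 → [5, 8, 4, 1, 6, 7]
j=3: items[3] = 4-1 = 3 → [5, 8, 4, 3, 6, 7]
j=4: items[4] = 3-6 = -3 → [5, 8, 4, 3, -3, 7]
j=5: items[5] = (-3)-7 = -10 → [5, 8, 4, 3, -3, -10]
sum = 7

7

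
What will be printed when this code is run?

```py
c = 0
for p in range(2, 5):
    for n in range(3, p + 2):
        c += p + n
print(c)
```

p=2,n=3: c = 0+5 = 5
p=3,n=3: c = 5+6 = 11
p=3,n=4: c = 11+7 = 18
p=4,n=3: c = 18+7 = 25
p=4,n=4: c = 25+8 = 33
p=4,n=5: c = 33+9 = 42

42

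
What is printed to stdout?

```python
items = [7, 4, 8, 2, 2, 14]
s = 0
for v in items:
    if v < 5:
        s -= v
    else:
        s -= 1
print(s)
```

-11

v=7: not <5, s = 0-1 = -1
v=4: <5, s = (-1)-4 = -5
v=8: not <5, s = (-5)-1 = -6
v=2: <5, s = (-6)-2 = -8
v=2: <5, s = (-8)-2 = -10
v=14: not <5, s = (-10)-1 = -11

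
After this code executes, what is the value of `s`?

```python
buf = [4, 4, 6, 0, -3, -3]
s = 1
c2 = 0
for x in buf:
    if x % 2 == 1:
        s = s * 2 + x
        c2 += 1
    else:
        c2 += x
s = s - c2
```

x=4: not odd; c2=4
x=4: not odd; c2=8
x=6: not odd; c2=14
x=0: not odd; c2=14
x=-3: odd, s = 1*2+(-3) = -1; c2=15
x=-3: odd, s = (-1)*2+(-3) = -5; c2=16
s-c2 = (-5)-16 = -21

-21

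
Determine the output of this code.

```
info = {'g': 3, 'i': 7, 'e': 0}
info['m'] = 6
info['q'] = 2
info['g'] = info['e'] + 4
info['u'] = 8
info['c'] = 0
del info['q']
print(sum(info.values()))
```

25

info['m'] = 6 → {'g': 3, 'i': 7, 'e': 0, 'm': 6}
info['q'] = 2 → {'g': 3, 'i': 7, 'e': 0, 'm': 6, 'q': 2}
info['g'] = info['e']+4 = 4 → {'g': 4, 'i': 7, 'e': 0, 'm': 6, 'q': 2}
info['u'] = 8 → {'g': 4, 'i': 7, 'e': 0, 'm': 6, 'q': 2, 'u': 8}
info['c'] = 0 → {'g': 4, 'i': 7, 'e': 0, 'm': 6, 'q': 2, 'u': 8, 'c': 0}
del 'q' → {'g': 4, 'i': 7, 'e': 0, 'm': 6, 'u': 8, 'c': 0}
sum of values = 25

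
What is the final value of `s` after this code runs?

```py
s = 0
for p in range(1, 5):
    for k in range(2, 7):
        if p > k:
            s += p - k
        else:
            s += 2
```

p=1,k=2: not 1>2, s = 0+2 = 2
p=1,k=3: not 1>3, s = 2+2 = 4
p=1,k=4: not 1>4, s = 4+2 = 6
p=1,k=5: not 1>5, s = 6+2 = 8
p=1,k=6: not 1>6, s = 8+2 = 10
p=2,k=2: not 2>2, s = 10+2 = 12
p=2,k=3: not 2>3, s = 12+2 = 14
p=2,k=4: not 2>4, s = 14+2 = 16
p=2,k=5: not 2>5, s = 16+2 = 18
p=2,k=6: not 2>6, s = 18+2 = 20
p=3,k=2: 3>2, s = 20+1 = 21
p=3,k=3: not 3>3, s = 21+2 = 23
p=3,k=4: not 3>4, s = 23+2 = 25
p=3,k=5: not 3>5, s = 25+2 = 27
p=3,k=6: not 3>6, s = 27+2 = 29
p=4,k=2: 4>2, s = 29+2 = 31
p=4,k=3: 4>3, s = 31+1 = 32
p=4,k=4: not 4>4, s = 32+2 = 34
p=4,k=5: not 4>5, s = 34+2 = 36
p=4,k=6: not 4>6, s = 36+2 = 38

38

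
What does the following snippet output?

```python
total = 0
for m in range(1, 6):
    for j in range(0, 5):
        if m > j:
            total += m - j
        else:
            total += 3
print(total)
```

65

m=1,j=0: 1>0, total = 0+1 = 1
m=1,j=1: not 1>1, total = 1+3 = 4
m=1,j=2: not 1>2, total = 4+3 = 7
m=1,j=3: not 1>3, total = 7+3 = 10
m=1,j=4: not 1>4, total = 10+3 = 13
m=2,j=0: 2>0, total = 13+2 = 15
m=2,j=1: 2>1, total = 15+1 = 16
m=2,j=2: not 2>2, total = 16+3 = 19
m=2,j=3: not 2>3, total = 19+3 = 22
m=2,j=4: not 2>4, total = 22+3 = 25
m=3,j=0: 3>0, total = 25+3 = 28
m=3,j=1: 3>1, total = 28+2 = 30
m=3,j=2: 3>2, total = 30+1 = 31
m=3,j=3: not 3>3, total = 31+3 = 34
m=3,j=4: not 3>4, total = 34+3 = 37
m=4,j=0: 4>0, total = 37+4 = 41
m=4,j=1: 4>1, total = 41+3 = 44
m=4,j=2: 4>2, total = 44+2 = 46
m=4,j=3: 4>3, total = 46+1 = 47
m=4,j=4: not 4>4, total = 47+3 = 50
m=5,j=0: 5>0, total = 50+5 = 55
m=5,j=1: 5>1, total = 55+4 = 59
m=5,j=2: 5>2, total = 59+3 = 62
m=5,j=3: 5>3, total = 62+2 = 64
m=5,j=4: 5>4, total = 64+1 = 65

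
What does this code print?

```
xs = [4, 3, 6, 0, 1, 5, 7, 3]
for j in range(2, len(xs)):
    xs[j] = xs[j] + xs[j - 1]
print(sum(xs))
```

97

j=2: xs[2] = 6+3 = 9 → [4, 3, 9, 0, 1, 5, 7, 3]
j=3: xs[3] = 0+9 = 9 → [4, 3, 9, 9, 1, 5, 7, 3]
j=4: xs[4] = 1+9 = 10 → [4, 3, 9, 9, 10, 5, 7, 3]
j=5: xs[5] = 5+10 = 15 → [4, 3, 9, 9, 10, 15, 7, 3]
j=6: xs[6] = 7+15 = 22 → [4, 3, 9, 9, 10, 15, 22, 3]
j=7: xs[7] = 3+22 = 25 → [4, 3, 9, 9, 10, 15, 22, 25]
sum = 97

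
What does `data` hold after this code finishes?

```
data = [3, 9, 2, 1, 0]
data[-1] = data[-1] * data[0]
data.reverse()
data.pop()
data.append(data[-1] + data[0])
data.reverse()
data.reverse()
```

data[-1] = data[-1]*data[0] = 0*3 = 0 → [3, 9, 2, 1, 0]
reverse → [0, 1, 2, 9, 3]
pop() removes 3 → [0, 1, 2, 9]
append data[-1]+data[0] = 9+0 = 9 → [0, 1, 2, 9, 9]
reverse → [9, 9, 2, 1, 0]
reverse → [0, 1, 2, 9, 9]

[0, 1, 2, 9, 9]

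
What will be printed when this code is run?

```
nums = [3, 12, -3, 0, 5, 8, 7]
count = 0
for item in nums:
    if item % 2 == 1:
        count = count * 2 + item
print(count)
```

29

item=3: odd, count = 0*2+3 = 3
item=12: not odd
item=-3: odd, count = 3*2+(-3) = 3
item=0: not odd
item=5: odd, count = 3*2+5 = 11
item=8: not odd
item=7: odd, count = 11*2+7 = 29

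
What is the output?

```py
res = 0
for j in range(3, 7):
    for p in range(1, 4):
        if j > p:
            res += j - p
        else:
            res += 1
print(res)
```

j=3,p=1: 3>1, res = 0+2 = 2
j=3,p=2: 3>2, res = 2+1 = 3
j=3,p=3: not 3>3, res = 3+1 = 4
j=4,p=1: 4>1, res = 4+3 = 7
j=4,p=2: 4>2, res = 7+2 = 9
j=4,p=3: 4>3, res = 9+1 = 10
j=5,p=1: 5>1, res = 10+4 = 14
j=5,p=2: 5>2, res = 14+3 = 17
j=5,p=3: 5>3, res = 17+2 = 19
j=6,p=1: 6>1, res = 19+5 = 24
j=6,p=2: 6>2, res = 24+4 = 28
j=6,p=3: 6>3, res = 28+3 = 31

31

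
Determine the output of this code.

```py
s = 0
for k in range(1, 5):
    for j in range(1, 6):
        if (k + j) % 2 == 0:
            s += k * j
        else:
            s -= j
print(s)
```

42

k=1,j=1: even sum, s = 0+1 = 1
k=1,j=2: odd sum, s = 1-2 = -1
k=1,j=3: even sum, s = (-1)+3 = 2
k=1,j=4: odd sum, s = 2-4 = -2
k=1,j=5: even sum, s = (-2)+5 = 3
k=2,j=1: odd sum, s = 3-1 = 2
k=2,j=2: even sum, s = 2+4 = 6
k=2,j=3: odd sum, s = 6-3 = 3
k=2,j=4: even sum, s = 3+8 = 11
k=2,j=5: odd sum, s = 11-5 = 6
k=3,j=1: even sum, s = 6+3 = 9
k=3,j=2: odd sum, s = 9-2 = 7
k=3,j=3: even sum, s = 7+9 = 16
k=3,j=4: odd sum, s = 16-4 = 12
k=3,j=5: even sum, s = 12+15 = 27
k=4,j=1: odd sum, s = 27-1 = 26
k=4,j=2: even sum, s = 26+8 = 34
k=4,j=3: odd sum, s = 34-3 = 31
k=4,j=4: even sum, s = 31+16 = 47
k=4,j=5: odd sum, s = 47-5 = 42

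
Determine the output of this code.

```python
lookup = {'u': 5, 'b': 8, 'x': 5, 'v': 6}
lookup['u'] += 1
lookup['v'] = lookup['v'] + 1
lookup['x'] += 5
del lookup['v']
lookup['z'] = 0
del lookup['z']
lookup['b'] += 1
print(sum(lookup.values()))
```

25

lookup['u'] = 5+1 = 6 → {'u': 6, 'b': 8, 'x': 5, 'v': 6}
lookup['v'] = lookup['v']+1 = 7 → {'u': 6, 'b': 8, 'x': 5, 'v': 7}
lookup['x'] = 5+5 = 10 → {'u': 6, 'b': 8, 'x': 10, 'v': 7}
del 'v' → {'u': 6, 'b': 8, 'x': 10}
lookup['z'] = 0 → {'u': 6, 'b': 8, 'x': 10, 'z': 0}
del 'z' → {'u': 6, 'b': 8, 'x': 10}
lookup['b'] = 8+1 = 9 → {'u': 6, 'b': 9, 'x': 10}
sum of values = 25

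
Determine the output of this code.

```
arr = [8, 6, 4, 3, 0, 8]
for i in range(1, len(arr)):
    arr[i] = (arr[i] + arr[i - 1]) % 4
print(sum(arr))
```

i=1: arr[1] = (6+8)%4 = 2 → [8, 2, 4, 3, 0, 8]
i=2: arr[2] = (4+2)%4 = 2 → [8, 2, 2, 3, 0, 8]
i=3: arr[3] = (3+2)%4 = 1 → [8, 2, 2, 1, 0, 8]
i=4: arr[4] = (0+1)%4 = 1 → [8, 2, 2, 1, 1, 8]
i=5: arr[5] = (8+1)%4 = 1 → [8, 2, 2, 1, 1, 1]
sum = 15

15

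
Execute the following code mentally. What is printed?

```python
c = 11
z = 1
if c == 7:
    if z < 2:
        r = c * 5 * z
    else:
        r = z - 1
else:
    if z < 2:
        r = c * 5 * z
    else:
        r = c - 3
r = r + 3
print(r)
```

c=11, z=1
c == 7 is False; z < 2 is True
→ r = c * 5 * z = 55
r = 55+3 = 58

58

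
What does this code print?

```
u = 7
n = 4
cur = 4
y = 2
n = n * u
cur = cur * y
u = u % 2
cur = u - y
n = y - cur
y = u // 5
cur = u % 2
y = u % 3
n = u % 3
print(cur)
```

n = 4*7 = 28
cur = 4*2 = 8
u = 7%2 = 1
cur = 1-2 = -1
n = 2-(-1) = 3
y = 1//5 = 0
cur = 1%2 = 1
y = 1%3 = 1
n = 1%3 = 1

1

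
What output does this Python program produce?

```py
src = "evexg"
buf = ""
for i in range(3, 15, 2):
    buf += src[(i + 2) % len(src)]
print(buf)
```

i=3: add src[0]='e' → 'e'
i=5: add src[2]='e' → 'ee'
i=7: add src[4]='g' → 'eeg'
i=9: add src[1]='v' → 'eegv'
i=11: add src[3]='x' → 'eegvx'
i=13: add src[0]='e' → 'eegvxe'

eegvxe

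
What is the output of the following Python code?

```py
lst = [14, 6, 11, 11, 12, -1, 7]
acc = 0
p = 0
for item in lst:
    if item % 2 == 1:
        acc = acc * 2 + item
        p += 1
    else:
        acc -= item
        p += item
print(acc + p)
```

-195

item=14: not odd, acc = 0-14 = -14; p=14
item=6: not odd, acc = (-14)-6 = -20; p=20
item=11: odd, acc = (-20)*2+11 = -29; p=21
item=11: odd, acc = (-29)*2+11 = -47; p=22
item=12: not odd, acc = (-47)-12 = -59; p=34
item=-1: odd, acc = (-59)*2+(-1) = -119; p=35
item=7: odd, acc = (-119)*2+7 = -231; p=36
acc+p = (-231)+36 = -195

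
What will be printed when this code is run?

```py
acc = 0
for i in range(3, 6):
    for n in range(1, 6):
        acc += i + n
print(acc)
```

105

i=3,n=1: acc = 0+4 = 4
i=3,n=2: acc = 4+5 = 9
i=3,n=3: acc = 9+6 = 15
i=3,n=4: acc = 15+7 = 22
i=3,n=5: acc = 22+8 = 30
i=4,n=1: acc = 30+5 = 35
i=4,n=2: acc = 35+6 = 41
i=4,n=3: acc = 41+7 = 48
i=4,n=4: acc = 48+8 = 56
i=4,n=5: acc = 56+9 = 65
i=5,n=1: acc = 65+6 = 71
i=5,n=2: acc = 71+7 = 78
i=5,n=3: acc = 78+8 = 86
i=5,n=4: acc = 86+9 = 95
i=5,n=5: acc = 95+10 = 105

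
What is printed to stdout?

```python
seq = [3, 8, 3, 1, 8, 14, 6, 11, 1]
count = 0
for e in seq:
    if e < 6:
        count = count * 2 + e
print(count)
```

e=3: <6, count = 0*2+3 = 3
e=8: not <6
e=3: <6, count = 3*2+3 = 9
e=1: <6, count = 9*2+1 = 19
e=8: not <6
e=14: not <6
e=6: not <6
e=11: not <6
e=1: <6, count = 19*2+1 = 39

39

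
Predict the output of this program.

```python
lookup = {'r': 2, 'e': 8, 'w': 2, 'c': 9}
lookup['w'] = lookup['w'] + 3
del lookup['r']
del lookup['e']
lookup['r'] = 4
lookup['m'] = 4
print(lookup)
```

lookup['w'] = lookup['w']+3 = 5 → {'r': 2, 'e': 8, 'w': 5, 'c': 9}
del 'r' → {'e': 8, 'w': 5, 'c': 9}
del 'e' → {'w': 5, 'c': 9}
lookup['r'] = 4 → {'w': 5, 'c': 9, 'r': 4}
lookup['m'] = 4 → {'w': 5, 'c': 9, 'r': 4, 'm': 4}

{'w': 5, 'c': 9, 'r': 4, 'm': 4}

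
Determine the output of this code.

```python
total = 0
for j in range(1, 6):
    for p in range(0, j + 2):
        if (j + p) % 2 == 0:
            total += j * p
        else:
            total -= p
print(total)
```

j=1,p=0: odd sum, total = 0-0 = 0
j=1,p=1: even sum, total = 0+1 = 1
j=1,p=2: odd sum, total = 1-2 = -1
j=2,p=0: even sum, total = (-1)+0 = -1
j=2,p=1: odd sum, total = (-1)-1 = -2
j=2,p=2: even sum, total = (-2)+4 = 2
j=2,p=3: odd sum, total = 2-3 = -1
j=3,p=0: odd sum, total = (-1)-0 = -1
j=3,p=1: even sum, total = (-1)+3 = 2
j=3,p=2: odd sum, total = 2-2 = 0
j=3,p=3: even sum, total = 0+9 = 9
j=3,p=4: odd sum, total = 9-4 = 5
j=4,p=0: even sum, total = 5+0 = 5
j=4,p=1: odd sum, total = 5-1 = 4
j=4,p=2: even sum, total = 4+8 = 12
j=4,p=3: odd sum, total = 12-3 = 9
j=4,p=4: even sum, total = 9+16 = 25
j=4,p=5: odd sum, total = 25-5 = 20
j=5,p=0: odd sum, total = 20-0 = 20
j=5,p=1: even sum, total = 20+5 = 25
j=5,p=2: odd sum, total = 25-2 = 23
j=5,p=3: even sum, total = 23+15 = 38
j=5,p=4: odd sum, total = 38-4 = 34
j=5,p=5: even sum, total = 34+25 = 59
j=5,p=6: odd sum, total = 59-6 = 53

53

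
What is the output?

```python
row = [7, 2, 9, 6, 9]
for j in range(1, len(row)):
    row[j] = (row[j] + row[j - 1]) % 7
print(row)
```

j=1: row[1] = (2+7)%7 = 2 → [7, 2, 9, 6, 9]
j=2: row[2] = (9+2)%7 = 4 → [7, 2, 4, 6, 9]
j=3: row[3] = (6+4)%7 = 3 → [7, 2, 4, 3, 9]
j=4: row[4] = (9+3)%7 = 5 → [7, 2, 4, 3, 5]

[7, 2, 4, 3, 5]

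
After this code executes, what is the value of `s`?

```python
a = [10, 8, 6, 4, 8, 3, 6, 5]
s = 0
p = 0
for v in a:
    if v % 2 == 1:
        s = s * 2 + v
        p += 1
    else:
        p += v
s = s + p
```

v=10: not odd; p=10
v=8: not odd; p=18
v=6: not odd; p=24
v=4: not odd; p=28
v=8: not odd; p=36
v=3: odd, s = 0*2+3 = 3; p=37
v=6: not odd; p=43
v=5: odd, s = 3*2+5 = 11; p=44
s+p = 11+44 = 55

55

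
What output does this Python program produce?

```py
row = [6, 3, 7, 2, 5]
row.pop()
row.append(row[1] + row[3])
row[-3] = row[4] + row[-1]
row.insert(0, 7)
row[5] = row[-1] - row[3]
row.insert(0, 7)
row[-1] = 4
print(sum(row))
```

39

pop() removes 5 → [6, 3, 7, 2]
append row[1]+row[3] = 3+2 = 5 → [6, 3, 7, 2, 5]
row[-3] = row[4]+row[-1] = 5+5 = 10 → [6, 3, 10, 2, 5]
insert 7 at 0 → [7, 6, 3, 10, 2, 5]
row[5] = row[-1]-row[3] = 5-10 = -5 → [7, 6, 3, 10, 2, -5]
insert 7 at 0 → [7, 7, 6, 3, 10, 2, -5]
row[-1] = 4 → [7, 7, 6, 3, 10, 2, 4]
sum = 39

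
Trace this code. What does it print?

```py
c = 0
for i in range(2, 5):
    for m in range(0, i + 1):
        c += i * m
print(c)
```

i=2,m=0: c = 0+0 = 0
i=2,m=1: c = 0+2 = 2
i=2,m=2: c = 2+4 = 6
i=3,m=0: c = 6+0 = 6
i=3,m=1: c = 6+3 = 9
i=3,m=2: c = 9+6 = 15
i=3,m=3: c = 15+9 = 24
i=4,m=0: c = 24+0 = 24
i=4,m=1: c = 24+4 = 28
i=4,m=2: c = 28+8 = 36
i=4,m=3: c = 36+12 = 48
i=4,m=4: c = 48+16 = 64

64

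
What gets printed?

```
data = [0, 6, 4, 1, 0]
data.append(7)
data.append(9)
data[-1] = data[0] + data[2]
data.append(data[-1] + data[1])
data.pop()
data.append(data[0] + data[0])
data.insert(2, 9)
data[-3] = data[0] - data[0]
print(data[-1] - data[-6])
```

append 7 → [0, 6, 4, 1, 0, 7]
append 9 → [0, 6, 4, 1, 0, 7, 9]
data[-1] = data[0]+data[2] = 0+4 = 4 → [0, 6, 4, 1, 0, 7, 4]
append data[-1]+data[1] = 4+6 = 10 → [0, 6, 4, 1, 0, 7, 4, 10]
pop() removes 10 → [0, 6, 4, 1, 0, 7, 4]
append data[0]+data[0] = 0+0 = 0 → [0, 6, 4, 1, 0, 7, 4, 0]
insert 9 at 2 → [0, 6, 9, 4, 1, 0, 7, 4, 0]
data[-3] = data[0]-data[0] = 0-0 = 0 → [0, 6, 9, 4, 1, 0, 0, 4, 0]
data[-1]-data[-6] = 0-4 = -4

-4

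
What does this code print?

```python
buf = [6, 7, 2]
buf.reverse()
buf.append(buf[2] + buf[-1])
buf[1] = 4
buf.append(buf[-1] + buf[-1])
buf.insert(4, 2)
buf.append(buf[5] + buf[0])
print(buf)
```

reverse → [2, 7, 6]
append buf[2]+buf[-1] = 6+6 = 12 → [2, 7, 6, 12]
buf[1] = 4 → [2, 4, 6, 12]
append buf[-1]+buf[-1] = 12+12 = 24 → [2, 4, 6, 12, 24]
insert 2 at 4 → [2, 4, 6, 12, 2, 24]
append buf[5]+buf[0] = 24+2 = 26 → [2, 4, 6, 12, 2, 24, 26]

[2, 4, 6, 12, 2, 24, 26]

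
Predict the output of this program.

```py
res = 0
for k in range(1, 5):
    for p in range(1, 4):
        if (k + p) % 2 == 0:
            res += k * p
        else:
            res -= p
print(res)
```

16

k=1,p=1: even sum, res = 0+1 = 1
k=1,p=2: odd sum, res = 1-2 = -1
k=1,p=3: even sum, res = (-1)+3 = 2
k=2,p=1: odd sum, res = 2-1 = 1
k=2,p=2: even sum, res = 1+4 = 5
k=2,p=3: odd sum, res = 5-3 = 2
k=3,p=1: even sum, res = 2+3 = 5
k=3,p=2: odd sum, res = 5-2 = 3
k=3,p=3: even sum, res = 3+9 = 12
k=4,p=1: odd sum, res = 12-1 = 11
k=4,p=2: even sum, res = 11+8 = 19
k=4,p=3: odd sum, res = 19-3 = 16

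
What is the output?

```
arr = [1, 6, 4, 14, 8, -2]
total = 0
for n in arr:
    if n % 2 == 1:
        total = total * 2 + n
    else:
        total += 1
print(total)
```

n=1: odd, total = 0*2+1 = 1
n=6: not odd, total = 1+1 = 2
n=4: not odd, total = 2+1 = 3
n=14: not odd, total = 3+1 = 4
n=8: not odd, total = 4+1 = 5
n=-2: not odd, total = 5+1 = 6

6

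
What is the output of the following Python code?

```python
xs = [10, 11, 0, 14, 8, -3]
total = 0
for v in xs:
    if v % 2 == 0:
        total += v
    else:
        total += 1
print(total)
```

34

v=10: even, total = 0+10 = 10
v=11: not even, total = 10+1 = 11
v=0: even, total = 11+0 = 11
v=14: even, total = 11+14 = 25
v=8: even, total = 25+8 = 33
v=-3: not even, total = 33+1 = 34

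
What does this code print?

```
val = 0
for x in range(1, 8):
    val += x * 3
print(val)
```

x=1: val = 0+1*3 = 3
x=2: val = 3+2*3 = 9
x=3: val = 9+3*3 = 18
x=4: val = 18+4*3 = 30
x=5: val = 30+5*3 = 45
x=6: val = 45+6*3 = 63
x=7: val = 63+7*3 = 84

84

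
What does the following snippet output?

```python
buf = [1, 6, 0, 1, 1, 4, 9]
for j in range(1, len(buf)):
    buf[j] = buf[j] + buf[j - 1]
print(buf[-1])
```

j=1: buf[1] = 6+1 = 7 → [1, 7, 0, 1, 1, 4, 9]
j=2: buf[2] = 0+7 = 7 → [1, 7, 7, 1, 1, 4, 9]
j=3: buf[3] = 1+7 = 8 → [1, 7, 7, 8, 1, 4, 9]
j=4: buf[4] = 1+8 = 9 → [1, 7, 7, 8, 9, 4, 9]
j=5: buf[5] = 4+9 = 13 → [1, 7, 7, 8, 9, 13, 9]
j=6: buf[6] = 9+13 = 22 → [1, 7, 7, 8, 9, 13, 22]

22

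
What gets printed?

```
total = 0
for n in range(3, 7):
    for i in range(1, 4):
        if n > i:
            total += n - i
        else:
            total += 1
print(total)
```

31

n=3,i=1: 3>1, total = 0+2 = 2
n=3,i=2: 3>2, total = 2+1 = 3
n=3,i=3: not 3>3, total = 3+1 = 4
n=4,i=1: 4>1, total = 4+3 = 7
n=4,i=2: 4>2, total = 7+2 = 9
n=4,i=3: 4>3, total = 9+1 = 10
n=5,i=1: 5>1, total = 10+4 = 14
n=5,i=2: 5>2, total = 14+3 = 17
n=5,i=3: 5>3, total = 17+2 = 19
n=6,i=1: 6>1, total = 19+5 = 24
n=6,i=2: 6>2, total = 24+4 = 28
n=6,i=3: 6>3, total = 28+3 = 31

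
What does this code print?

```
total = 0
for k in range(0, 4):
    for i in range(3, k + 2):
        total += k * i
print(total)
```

k=2,i=3: total = 0+6 = 6
k=3,i=3: total = 6+9 = 15
k=3,i=4: total = 15+12 = 27

27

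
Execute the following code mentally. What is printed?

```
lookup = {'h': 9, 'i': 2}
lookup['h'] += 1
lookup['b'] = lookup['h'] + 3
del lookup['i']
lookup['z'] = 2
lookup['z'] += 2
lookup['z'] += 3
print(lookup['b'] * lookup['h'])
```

130

lookup['h'] = 9+1 = 10 → {'h': 10, 'i': 2}
lookup['b'] = lookup['h']+3 = 13 → {'h': 10, 'i': 2, 'b': 13}
del 'i' → {'h': 10, 'b': 13}
lookup['z'] = 2 → {'h': 10, 'b': 13, 'z': 2}
lookup['z'] = 2+2 = 4 → {'h': 10, 'b': 13, 'z': 4}
lookup['z'] = 4+3 = 7 → {'h': 10, 'b': 13, 'z': 7}
lookup['b']*lookup['h'] = 13*10 = 130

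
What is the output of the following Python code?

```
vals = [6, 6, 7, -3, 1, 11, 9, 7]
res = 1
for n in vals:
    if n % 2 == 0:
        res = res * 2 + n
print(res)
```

n=6: even, res = 1*2+6 = 8
n=6: even, res = 8*2+6 = 22
n=7: not even
n=-3: not even
n=1: not even
n=11: not even
n=9: not even
n=7: not even

22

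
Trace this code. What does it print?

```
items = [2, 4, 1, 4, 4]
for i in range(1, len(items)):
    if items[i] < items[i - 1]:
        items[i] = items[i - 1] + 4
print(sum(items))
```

i=1: 4>=2, unchanged → [2, 4, 1, 4, 4]
i=2: 1<4, items[2] = 4+4 = 8 → [2, 4, 8, 4, 4]
i=3: 4<8, items[3] = 8+4 = 12 → [2, 4, 8, 12, 4]
i=4: 4<12, items[4] = 12+4 = 16 → [2, 4, 8, 12, 16]
sum = 42

42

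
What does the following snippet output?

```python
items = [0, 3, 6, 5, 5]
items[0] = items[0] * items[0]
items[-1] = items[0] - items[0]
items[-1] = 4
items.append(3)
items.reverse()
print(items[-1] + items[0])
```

items[0] = items[0]*items[0] = 0*0 = 0 → [0, 3, 6, 5, 5]
items[-1] = items[0]-items[0] = 0-0 = 0 → [0, 3, 6, 5, 0]
items[-1] = 4 → [0, 3, 6, 5, 4]
append 3 → [0, 3, 6, 5, 4, 3]
reverse → [3, 4, 5, 6, 3, 0]
items[-1]+items[0] = 0+3 = 3

3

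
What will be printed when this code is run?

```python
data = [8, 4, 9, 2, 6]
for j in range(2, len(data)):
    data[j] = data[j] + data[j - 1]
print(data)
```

j=2: data[2] = 9+4 = 13 → [8, 4, 13, 2, 6]
j=3: data[3] = 2+13 = 15 → [8, 4, 13, 15, 6]
j=4: data[4] = 6+15 = 21 → [8, 4, 13, 15, 21]

[8, 4, 13, 15, 21]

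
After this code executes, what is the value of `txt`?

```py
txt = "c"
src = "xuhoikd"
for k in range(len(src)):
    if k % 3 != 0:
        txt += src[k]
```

k=0: skip
k=1: add 'u' → 'cu'
k=2: add 'h' → 'cuh'
k=3: skip
k=4: add 'i' → 'cuhi'
k=5: add 'k' → 'cuhik'
k=6: skip

'cuhik'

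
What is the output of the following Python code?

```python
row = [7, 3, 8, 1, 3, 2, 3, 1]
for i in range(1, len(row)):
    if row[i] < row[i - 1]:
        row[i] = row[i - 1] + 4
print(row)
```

[7, 11, 15, 19, 23, 27, 31, 35]

i=1: 3<7, row[1] = 7+4 = 11 → [7, 11, 8, 1, 3, 2, 3, 1]
i=2: 8<11, row[2] = 11+4 = 15 → [7, 11, 15, 1, 3, 2, 3, 1]
i=3: 1<15, row[3] = 15+4 = 19 → [7, 11, 15, 19, 3, 2, 3, 1]
i=4: 3<19, row[4] = 19+4 = 23 → [7, 11, 15, 19, 23, 2, 3, 1]
i=5: 2<23, row[5] = 23+4 = 27 → [7, 11, 15, 19, 23, 27, 3, 1]
i=6: 3<27, row[6] = 27+4 = 31 → [7, 11, 15, 19, 23, 27, 31, 1]
i=7: 1<31, row[7] = 31+4 = 35 → [7, 11, 15, 19, 23, 27, 31, 35]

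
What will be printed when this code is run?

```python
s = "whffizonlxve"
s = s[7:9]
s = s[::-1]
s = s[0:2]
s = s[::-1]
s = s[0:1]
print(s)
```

slice [7:9] → 'nl'
reverse → 'ln'
slice [0:2] → 'ln'
reverse → 'nl'
slice [0:1] → 'n'

n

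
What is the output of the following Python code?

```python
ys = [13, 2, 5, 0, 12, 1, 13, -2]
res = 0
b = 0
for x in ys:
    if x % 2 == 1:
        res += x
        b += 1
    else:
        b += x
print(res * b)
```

512

x=13: odd, res = 0+13 = 13; b=1
x=2: not odd; b=3
x=5: odd, res = 13+5 = 18; b=4
x=0: not odd; b=4
x=12: not odd; b=16
x=1: odd, res = 18+1 = 19; b=17
x=13: odd, res = 19+13 = 32; b=18
x=-2: not odd; b=16
res*b = 32*16 = 512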